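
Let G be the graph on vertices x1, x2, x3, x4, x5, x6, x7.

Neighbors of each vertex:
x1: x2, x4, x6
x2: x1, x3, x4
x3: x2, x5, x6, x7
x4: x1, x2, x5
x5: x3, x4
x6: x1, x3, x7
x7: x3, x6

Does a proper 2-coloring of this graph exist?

No

x3, x6, x7 are pairwise adjacent, so at least 3 colors are needed.
So 2 colors are not enough.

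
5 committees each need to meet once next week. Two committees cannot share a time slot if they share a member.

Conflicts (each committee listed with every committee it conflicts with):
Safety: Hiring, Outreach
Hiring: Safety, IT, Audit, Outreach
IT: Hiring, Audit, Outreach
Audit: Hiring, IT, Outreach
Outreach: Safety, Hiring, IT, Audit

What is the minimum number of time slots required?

4

Hiring, IT, Audit, Outreach are mutually in conflict, so at least 4 time slots are needed.
4 time slots suffice: time slot 1 → {Outreach}; time slot 2 → {Hiring}; time slot 3 → {Safety, Audit}; time slot 4 → {IT}. Each listed conflict is separated.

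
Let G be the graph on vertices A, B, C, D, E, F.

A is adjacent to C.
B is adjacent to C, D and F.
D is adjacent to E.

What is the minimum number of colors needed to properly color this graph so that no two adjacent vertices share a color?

2

B and D are adjacent, so at least 2 colors are needed.
2 colors suffice: color red → {A, B, E}; color blue → {C, D, F}. No two adjacent vertices share a color.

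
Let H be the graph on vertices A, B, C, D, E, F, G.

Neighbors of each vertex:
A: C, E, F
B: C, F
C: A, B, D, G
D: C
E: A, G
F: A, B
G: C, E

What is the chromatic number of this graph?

2

A and E are adjacent, so at least 2 colors are needed.
2 colors suffice: A=2, B=2, C=1, D=2, E=1, F=1, G=2. Every edge joins two different colors.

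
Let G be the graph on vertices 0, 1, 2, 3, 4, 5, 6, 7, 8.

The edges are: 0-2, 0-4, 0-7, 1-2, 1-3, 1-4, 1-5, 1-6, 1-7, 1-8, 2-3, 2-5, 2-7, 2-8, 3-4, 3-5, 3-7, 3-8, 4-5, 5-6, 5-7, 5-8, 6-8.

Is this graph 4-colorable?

No

1, 2, 3, 5, 8 are pairwise adjacent (a clique of size 5), so at least 5 colors are needed.
So 4 colors are not enough.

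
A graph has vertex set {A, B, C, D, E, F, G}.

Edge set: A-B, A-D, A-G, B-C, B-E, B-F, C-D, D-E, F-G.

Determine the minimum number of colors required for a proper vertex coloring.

2

C and D are adjacent, so at least 2 colors are needed.
2 colors suffice: color 1 → {B, D, G}; color 2 → {A, C, E, F}. No two adjacent vertices share a color.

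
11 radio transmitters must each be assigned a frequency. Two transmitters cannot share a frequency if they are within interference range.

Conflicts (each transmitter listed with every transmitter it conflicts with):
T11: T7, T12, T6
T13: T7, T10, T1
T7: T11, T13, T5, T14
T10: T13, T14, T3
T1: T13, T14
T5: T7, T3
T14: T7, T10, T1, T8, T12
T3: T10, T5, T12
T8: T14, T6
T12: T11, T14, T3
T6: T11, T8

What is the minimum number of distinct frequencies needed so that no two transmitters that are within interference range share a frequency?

3

The cycle T5-T7-T14-T12-T3-T5 has odd length 5, so it cannot be 2-colored; at least 3 frequencies are needed.
Using 3 frequencies: T11=1, T13=1, T7=2, T10=2, T1=2, T5=3, T14=1, T3=1, T8=3, T12=2, T6=2. Each listed conflict is separated.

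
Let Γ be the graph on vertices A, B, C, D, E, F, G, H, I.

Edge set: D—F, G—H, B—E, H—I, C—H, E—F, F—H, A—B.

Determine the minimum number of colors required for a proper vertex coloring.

2

F and H are adjacent, so at least 2 colors are needed.
One proper 2-coloring: A=red, B=blue, C=blue, D=red, E=red, F=blue, G=blue, H=red, I=blue. Every edge joins two different colors.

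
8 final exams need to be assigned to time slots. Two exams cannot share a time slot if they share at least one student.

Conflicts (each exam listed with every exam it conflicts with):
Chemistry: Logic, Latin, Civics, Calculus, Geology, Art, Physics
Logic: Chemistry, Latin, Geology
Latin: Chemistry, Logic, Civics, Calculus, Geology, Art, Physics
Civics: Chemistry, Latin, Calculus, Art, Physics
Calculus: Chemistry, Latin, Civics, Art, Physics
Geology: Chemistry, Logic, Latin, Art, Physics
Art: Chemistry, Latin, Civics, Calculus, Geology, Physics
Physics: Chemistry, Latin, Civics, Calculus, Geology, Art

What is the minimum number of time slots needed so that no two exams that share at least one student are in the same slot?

6

Chemistry, Latin, Civics, Calculus, Art, Physics all conflict with each other, so at least 6 time slots are needed.
6 time slots suffice: time slot 1 → {Latin}; time slot 2 → {Chemistry}; time slot 3 → {Logic, Physics}; time slot 4 → {Art}; time slot 5 → {Civics, Geology}; time slot 6 → {Calculus}. Each listed conflict is separated.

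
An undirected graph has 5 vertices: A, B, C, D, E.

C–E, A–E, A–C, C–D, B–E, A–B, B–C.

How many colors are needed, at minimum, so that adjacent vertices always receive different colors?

4

A, B, C, E are mutually adjacent (a clique of size 4), so at least 4 colors are needed.
4 colors suffice: color 1 → {C}; color 2 → {B, D}; color 3 → {A}; color 4 → {E}. Every edge joins two different colors.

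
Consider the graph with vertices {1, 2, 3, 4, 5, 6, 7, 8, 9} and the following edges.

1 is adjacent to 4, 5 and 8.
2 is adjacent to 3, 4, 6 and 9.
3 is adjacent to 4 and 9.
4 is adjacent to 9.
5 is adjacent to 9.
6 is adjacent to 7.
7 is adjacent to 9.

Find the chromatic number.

2, 3, 4, 9 are pairwise adjacent (a clique of size 4), so at least 4 colors are needed.
One proper 4-coloring: 1=red, 2=blue, 3=yellow, 4=green, 5=blue, 6=red, 7=blue, 8=blue, 9=red. Every edge joins two different colors.

4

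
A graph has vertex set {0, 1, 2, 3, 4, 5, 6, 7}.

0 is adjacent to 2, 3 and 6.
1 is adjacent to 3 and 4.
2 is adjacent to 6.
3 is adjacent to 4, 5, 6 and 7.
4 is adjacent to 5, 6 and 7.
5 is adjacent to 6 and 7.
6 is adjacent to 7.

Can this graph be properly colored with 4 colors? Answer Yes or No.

3, 4, 5, 6, 7 are pairwise adjacent (a clique of size 5), so at least 5 colors are needed.
So 4 colors are not enough.

No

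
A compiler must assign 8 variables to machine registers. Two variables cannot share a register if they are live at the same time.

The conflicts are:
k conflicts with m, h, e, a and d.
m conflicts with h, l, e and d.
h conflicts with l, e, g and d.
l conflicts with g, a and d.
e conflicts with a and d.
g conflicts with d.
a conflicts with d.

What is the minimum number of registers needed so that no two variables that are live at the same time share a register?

5

k, m, h, e, d pairwise conflict, so at least 5 registers are needed.
A valid assignment using 5 registers: k=3, m=5, h=2, l=3, e=4, g=4, a=2, d=1. Every pair that conflicts lands in different registers.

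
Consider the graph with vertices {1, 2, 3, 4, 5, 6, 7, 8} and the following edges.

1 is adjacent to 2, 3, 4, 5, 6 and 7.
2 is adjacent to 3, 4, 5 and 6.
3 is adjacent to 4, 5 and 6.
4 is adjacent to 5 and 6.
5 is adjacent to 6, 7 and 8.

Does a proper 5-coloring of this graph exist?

No

1, 2, 3, 4, 5, 6 are mutually adjacent (a clique of size 6), so at least 6 colors are needed.
So 5 colors are not enough.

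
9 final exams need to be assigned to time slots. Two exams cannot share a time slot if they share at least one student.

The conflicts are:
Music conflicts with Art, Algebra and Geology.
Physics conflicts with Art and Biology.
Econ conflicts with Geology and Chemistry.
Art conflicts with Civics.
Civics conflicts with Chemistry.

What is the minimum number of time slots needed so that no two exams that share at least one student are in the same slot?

2

Physics and Biology conflict, so at least 2 time slots are needed.
2 time slots suffice: time slot 1 → {Music, Physics, Econ, Civics}; time slot 2 → {Art, Algebra, Biology, Geology, Chemistry}. No two conflicting exams share a time slot.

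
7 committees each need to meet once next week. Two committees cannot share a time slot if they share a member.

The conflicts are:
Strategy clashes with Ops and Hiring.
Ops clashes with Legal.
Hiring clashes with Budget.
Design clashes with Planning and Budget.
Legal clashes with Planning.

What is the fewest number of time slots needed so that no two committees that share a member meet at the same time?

3

The cycle Ops-Legal-Planning-Design-Budget-Hiring-Strategy-Ops has odd length 7, so it cannot be 2-colored; at least 3 time slots are needed.
3 time slots suffice: Strategy=2, Ops=1, Hiring=1, Design=1, Legal=3, Planning=2, Budget=2. No two conflicting committees share a time slot.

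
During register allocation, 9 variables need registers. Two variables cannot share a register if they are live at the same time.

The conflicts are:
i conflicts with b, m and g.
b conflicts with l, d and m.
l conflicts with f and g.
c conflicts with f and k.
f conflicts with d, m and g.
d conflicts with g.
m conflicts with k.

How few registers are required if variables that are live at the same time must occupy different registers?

f, d, g all conflict with each other, so at least 3 registers are needed.
Using 3 registers: i=3, b=1, l=3, c=2, f=1, d=3, m=2, g=2, k=1. Every pair that conflicts lands in different registers.

3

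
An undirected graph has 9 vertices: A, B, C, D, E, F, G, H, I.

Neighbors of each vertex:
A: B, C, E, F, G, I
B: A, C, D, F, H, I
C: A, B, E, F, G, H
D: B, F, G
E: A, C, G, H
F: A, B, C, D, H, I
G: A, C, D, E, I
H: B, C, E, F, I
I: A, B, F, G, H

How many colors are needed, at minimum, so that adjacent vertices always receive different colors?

4

B, F, H, I are pairwise adjacent (a clique of size 4), so at least 4 colors are needed.
One proper 4-coloring: A=4, B=1, C=3, D=3, E=2, F=2, G=1, H=4, I=3. No two adjacent vertices share a color.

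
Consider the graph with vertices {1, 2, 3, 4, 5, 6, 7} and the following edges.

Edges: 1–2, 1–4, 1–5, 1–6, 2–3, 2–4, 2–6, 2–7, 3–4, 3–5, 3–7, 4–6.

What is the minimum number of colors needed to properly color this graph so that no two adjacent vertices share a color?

4

1, 2, 4, 6 are mutually adjacent (a clique of size 4), so at least 4 colors are needed.
4 colors suffice: 1=b, 2=a, 3=b, 4=c, 5=a, 6=d, 7=c. No two adjacent vertices share a color.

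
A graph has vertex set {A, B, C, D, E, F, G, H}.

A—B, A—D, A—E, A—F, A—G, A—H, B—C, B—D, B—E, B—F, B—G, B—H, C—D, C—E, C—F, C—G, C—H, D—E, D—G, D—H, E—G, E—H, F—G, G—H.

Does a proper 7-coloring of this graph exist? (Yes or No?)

Yes

The chromatic number is 6. B, C, D, E, G, H are mutually adjacent (a clique of size 6), so at least 6 colors are needed.
A valid assignment using 6 colors: A=3, B=2, C=3, D=4, E=5, F=4, G=1, H=6.
Since 7 ≥ 6, a proper 7-coloring certainly exists.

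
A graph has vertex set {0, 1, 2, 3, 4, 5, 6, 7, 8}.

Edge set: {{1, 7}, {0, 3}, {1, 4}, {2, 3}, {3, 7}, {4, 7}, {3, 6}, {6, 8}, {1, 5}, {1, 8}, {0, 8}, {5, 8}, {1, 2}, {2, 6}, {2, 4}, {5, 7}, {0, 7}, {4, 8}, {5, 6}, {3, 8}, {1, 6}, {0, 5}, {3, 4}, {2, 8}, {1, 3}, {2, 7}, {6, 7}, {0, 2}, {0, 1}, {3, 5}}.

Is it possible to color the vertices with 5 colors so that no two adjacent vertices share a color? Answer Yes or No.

Yes

The chromatic number is 5. 1, 3, 5, 6, 8 form a clique, so at least 5 colors are needed.
5 colors suffice: color a → {1}; color b → {3}; color c → {7, 8}; color d → {2, 5}; color e → {0, 4, 6}.
That is already a proper 5-coloring.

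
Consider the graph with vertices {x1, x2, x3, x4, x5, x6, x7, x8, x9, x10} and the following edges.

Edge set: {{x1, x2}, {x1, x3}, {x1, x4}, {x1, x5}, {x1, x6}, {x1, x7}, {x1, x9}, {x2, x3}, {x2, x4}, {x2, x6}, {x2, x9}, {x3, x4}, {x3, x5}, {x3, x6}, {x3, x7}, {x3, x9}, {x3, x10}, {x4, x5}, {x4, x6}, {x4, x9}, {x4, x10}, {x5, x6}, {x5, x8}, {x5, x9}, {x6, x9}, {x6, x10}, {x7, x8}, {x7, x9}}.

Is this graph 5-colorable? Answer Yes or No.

x1, x3, x4, x5, x6, x9 are mutually adjacent (a clique of size 6), so at least 6 colors are needed.
So 5 colors are not enough.

No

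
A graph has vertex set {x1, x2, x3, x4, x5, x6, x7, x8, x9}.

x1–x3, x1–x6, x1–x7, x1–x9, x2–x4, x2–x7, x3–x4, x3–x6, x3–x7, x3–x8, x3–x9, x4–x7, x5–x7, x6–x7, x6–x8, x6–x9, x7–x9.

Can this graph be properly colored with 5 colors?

Yes

The chromatic number is 5. x1, x3, x6, x7, x9 are mutually adjacent (a clique of size 5), so at least 5 colors are needed.
A valid assignment using 5 colors: x1=Y, x2=B, x3=B, x4=G, x5=B, x6=G, x7=R, x8=R, x9=P.
That is already a proper 5-coloring.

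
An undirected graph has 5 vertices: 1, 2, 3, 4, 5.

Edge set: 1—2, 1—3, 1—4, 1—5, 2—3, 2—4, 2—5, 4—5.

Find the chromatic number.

4

1, 2, 4, 5 are pairwise adjacent (a clique of size 4), so at least 4 colors are needed.
One proper 4-coloring: 1=b, 2=a, 3=c, 4=d, 5=c. Every edge joins two different colors.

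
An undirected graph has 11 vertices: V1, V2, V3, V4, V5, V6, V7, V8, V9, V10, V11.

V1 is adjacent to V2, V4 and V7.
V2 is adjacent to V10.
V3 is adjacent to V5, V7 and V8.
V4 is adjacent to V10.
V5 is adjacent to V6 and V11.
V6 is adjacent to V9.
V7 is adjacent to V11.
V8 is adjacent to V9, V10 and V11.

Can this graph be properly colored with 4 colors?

Yes

The chromatic number is 3. The cycle V5-V3-V8-V9-V6-V5 has odd length 5, so it cannot be 2-colored; at least 3 colors are needed.
One proper 3-coloring: V1=2, V2=1, V3=2, V4=1, V5=1, V6=3, V7=1, V8=1, V9=2, V10=2, V11=2.
Since 4 ≥ 3, a proper 4-coloring certainly exists.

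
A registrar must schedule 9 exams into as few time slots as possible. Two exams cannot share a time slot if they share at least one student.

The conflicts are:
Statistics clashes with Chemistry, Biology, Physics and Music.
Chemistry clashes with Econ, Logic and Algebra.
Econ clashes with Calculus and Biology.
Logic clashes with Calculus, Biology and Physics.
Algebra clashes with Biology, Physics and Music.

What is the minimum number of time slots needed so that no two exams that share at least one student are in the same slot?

2

Logic and Biology conflict, so at least 2 time slots are needed.
2 time slots suffice: time slot 1 → {Chemistry, Calculus, Biology, Physics, Music}; time slot 2 → {Statistics, Econ, Logic, Algebra}. No two conflicting exams share a time slot.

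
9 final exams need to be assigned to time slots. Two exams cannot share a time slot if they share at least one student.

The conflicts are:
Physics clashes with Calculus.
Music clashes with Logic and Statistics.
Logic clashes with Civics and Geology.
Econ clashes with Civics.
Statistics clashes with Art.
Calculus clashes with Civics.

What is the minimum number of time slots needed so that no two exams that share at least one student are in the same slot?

Music and Statistics conflict, so at least 2 time slots are needed.
2 time slots suffice: time slot 1 → {Logic, Econ, Statistics, Calculus}; time slot 2 → {Physics, Music, Art, Civics, Geology}. Every pair that conflicts lands in different time slots.

2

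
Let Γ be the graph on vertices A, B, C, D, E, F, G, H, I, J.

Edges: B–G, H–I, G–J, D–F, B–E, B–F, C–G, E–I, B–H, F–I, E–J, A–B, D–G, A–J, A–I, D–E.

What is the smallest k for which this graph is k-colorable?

F and I are adjacent, so at least 2 colors are needed.
One proper 2-coloring: A=2, B=1, C=1, D=1, E=2, F=2, G=2, H=2, I=1, J=1. Every edge joins two different colors.

2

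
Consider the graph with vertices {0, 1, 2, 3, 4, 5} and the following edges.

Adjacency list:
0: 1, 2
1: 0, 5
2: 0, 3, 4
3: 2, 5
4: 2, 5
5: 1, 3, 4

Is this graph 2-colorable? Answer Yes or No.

No

The cycle 5-3-2-0-1-5 has odd length 5, so it cannot be 2-colored; at least 3 colors are needed.
So 2 colors are not enough.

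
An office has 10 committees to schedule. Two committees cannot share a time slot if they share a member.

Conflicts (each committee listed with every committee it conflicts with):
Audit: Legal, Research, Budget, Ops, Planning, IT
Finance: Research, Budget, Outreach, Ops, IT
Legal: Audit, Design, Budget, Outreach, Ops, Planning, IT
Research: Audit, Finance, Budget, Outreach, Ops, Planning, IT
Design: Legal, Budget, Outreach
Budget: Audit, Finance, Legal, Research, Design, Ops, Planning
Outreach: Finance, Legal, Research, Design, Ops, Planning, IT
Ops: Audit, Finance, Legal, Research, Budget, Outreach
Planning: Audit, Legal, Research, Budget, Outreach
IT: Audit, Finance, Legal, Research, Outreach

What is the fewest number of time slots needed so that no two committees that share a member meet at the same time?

4

Audit, Legal, Budget, Ops pairwise conflict, so at least 4 time slots are needed.
4 time slots suffice: time slot 1 → {Legal, Research}; time slot 2 → {Budget, Outreach}; time slot 3 → {Audit, Finance, Design}; time slot 4 → {Ops, Planning, IT}. Every pair that conflicts lands in different time slots.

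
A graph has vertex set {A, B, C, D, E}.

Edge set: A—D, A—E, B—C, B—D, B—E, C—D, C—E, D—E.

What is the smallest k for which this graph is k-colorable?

B, C, D, E are mutually adjacent (a clique of size 4), so at least 4 colors are needed.
4 colors suffice: color 1 → {E}; color 2 → {D}; color 3 → {A, B}; color 4 → {C}. Every edge joins two different colors.

4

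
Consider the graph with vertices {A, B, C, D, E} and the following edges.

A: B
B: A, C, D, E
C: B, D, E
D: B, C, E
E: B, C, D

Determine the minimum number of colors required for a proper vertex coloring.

B, C, D, E are mutually adjacent (a clique of size 4), so at least 4 colors are needed.
4 colors suffice: color 1 → {B}; color 2 → {A, D}; color 3 → {C}; color 4 → {E}. No two adjacent vertices share a color.

4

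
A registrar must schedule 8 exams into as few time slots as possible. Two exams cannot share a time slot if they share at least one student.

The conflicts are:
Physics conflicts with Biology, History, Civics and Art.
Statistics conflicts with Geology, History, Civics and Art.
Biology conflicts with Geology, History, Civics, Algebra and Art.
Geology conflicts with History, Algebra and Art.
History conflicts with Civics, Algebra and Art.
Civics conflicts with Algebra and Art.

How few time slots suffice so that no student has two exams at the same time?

5

Physics, Biology, History, Civics, Art pairwise conflict, so at least 5 time slots are needed.
Using 5 time slots: Physics=5, Statistics=3, Biology=3, Geology=4, History=1, Civics=4, Algebra=2, Art=2. No two conflicting exams share a time slot.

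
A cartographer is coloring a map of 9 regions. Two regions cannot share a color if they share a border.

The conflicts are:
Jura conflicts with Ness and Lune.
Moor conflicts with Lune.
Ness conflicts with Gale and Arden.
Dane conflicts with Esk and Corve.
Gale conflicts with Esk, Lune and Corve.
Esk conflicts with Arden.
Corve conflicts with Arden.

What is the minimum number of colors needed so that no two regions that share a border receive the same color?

2

Gale and Corve conflict, so at least 2 colors are needed.
2 colors suffice: color 1 → {Jura, Moor, Dane, Gale, Arden}; color 2 → {Ness, Esk, Lune, Corve}. Every pair that conflicts lands in different colors.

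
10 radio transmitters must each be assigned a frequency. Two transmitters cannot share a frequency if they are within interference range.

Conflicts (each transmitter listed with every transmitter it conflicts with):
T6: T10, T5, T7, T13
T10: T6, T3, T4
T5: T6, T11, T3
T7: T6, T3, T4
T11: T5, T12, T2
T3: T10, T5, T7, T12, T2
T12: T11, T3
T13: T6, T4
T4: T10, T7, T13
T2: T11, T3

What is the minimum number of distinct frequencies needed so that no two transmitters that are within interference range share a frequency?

2

T6 and T5 conflict, so at least 2 frequencies are needed.
Using 2 frequencies: T6=1, T10=2, T5=2, T7=2, T11=1, T3=1, T12=2, T13=2, T4=1, T2=2. Every pair that conflicts lands in different frequencies.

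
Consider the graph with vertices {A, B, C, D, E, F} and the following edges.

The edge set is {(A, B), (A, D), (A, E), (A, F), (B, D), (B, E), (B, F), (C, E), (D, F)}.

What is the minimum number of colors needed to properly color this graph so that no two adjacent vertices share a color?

A, B, D, F form a clique, so at least 4 colors are needed.
4 colors suffice: color 1 → {B, C}; color 2 → {A}; color 3 → {D, E}; color 4 → {F}. Each edge has distinct colors on its endpoints.

4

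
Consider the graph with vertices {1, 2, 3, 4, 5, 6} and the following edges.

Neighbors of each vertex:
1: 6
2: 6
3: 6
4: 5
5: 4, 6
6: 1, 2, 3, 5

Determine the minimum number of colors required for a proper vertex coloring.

2

2 and 6 are adjacent, so at least 2 colors are needed.
2 colors suffice: color red → {4, 6}; color blue → {1, 2, 3, 5}. Each edge has distinct colors on its endpoints.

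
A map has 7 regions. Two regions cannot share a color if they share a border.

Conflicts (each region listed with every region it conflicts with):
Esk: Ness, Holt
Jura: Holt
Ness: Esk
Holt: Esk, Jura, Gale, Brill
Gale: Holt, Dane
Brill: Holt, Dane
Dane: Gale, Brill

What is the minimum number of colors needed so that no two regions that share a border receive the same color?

Brill and Dane conflict, so at least 2 colors are needed.
2 colors suffice: color 1 → {Ness, Holt, Dane}; color 2 → {Esk, Jura, Gale, Brill}. No two conflicting regions share a color.

2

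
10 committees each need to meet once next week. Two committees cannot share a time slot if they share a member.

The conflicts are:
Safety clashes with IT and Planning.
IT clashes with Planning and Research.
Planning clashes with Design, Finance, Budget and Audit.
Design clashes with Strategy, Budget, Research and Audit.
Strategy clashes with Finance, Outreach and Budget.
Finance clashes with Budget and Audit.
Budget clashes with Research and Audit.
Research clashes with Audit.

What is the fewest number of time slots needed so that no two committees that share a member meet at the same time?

4

Design, Budget, Research, Audit all conflict with each other, so at least 4 time slots are needed.
4 time slots suffice: time slot 1 → {IT, Outreach, Budget}; time slot 2 → {Planning, Strategy, Research}; time slot 3 → {Safety, Audit}; time slot 4 → {Design, Finance}. Every pair that conflicts lands in different time slots.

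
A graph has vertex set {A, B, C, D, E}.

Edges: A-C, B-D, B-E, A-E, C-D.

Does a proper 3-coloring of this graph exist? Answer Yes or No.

Yes

The chromatic number is 3. The cycle D-B-E-A-C-D has odd length 5, so it cannot be 2-colored; at least 3 colors are needed.
A valid assignment using 3 colors: A=2, B=2, C=1, D=3, E=1.
That is already a proper 3-coloring.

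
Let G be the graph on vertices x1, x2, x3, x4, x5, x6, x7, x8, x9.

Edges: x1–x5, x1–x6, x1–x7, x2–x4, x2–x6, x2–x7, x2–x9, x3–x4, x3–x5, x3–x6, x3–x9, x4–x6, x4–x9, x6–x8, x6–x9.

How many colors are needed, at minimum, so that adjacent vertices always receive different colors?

4

x2, x4, x6, x9 form a clique, so at least 4 colors are needed.
A valid assignment using 4 colors: x1=B, x2=G, x3=G, x4=Y, x5=R, x6=R, x7=R, x8=B, x9=B. No two adjacent vertices share a color.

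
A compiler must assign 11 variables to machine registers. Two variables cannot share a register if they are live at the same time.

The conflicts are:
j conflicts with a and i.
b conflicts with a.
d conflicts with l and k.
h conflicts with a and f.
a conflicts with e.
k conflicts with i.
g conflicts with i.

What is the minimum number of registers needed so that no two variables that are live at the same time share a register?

2

h and a conflict, so at least 2 registers are needed.
A valid assignment using 2 registers: j=2, b=2, d=1, h=2, a=1, l=2, k=2, g=2, i=1, e=2, f=1. Every pair that conflicts lands in different registers.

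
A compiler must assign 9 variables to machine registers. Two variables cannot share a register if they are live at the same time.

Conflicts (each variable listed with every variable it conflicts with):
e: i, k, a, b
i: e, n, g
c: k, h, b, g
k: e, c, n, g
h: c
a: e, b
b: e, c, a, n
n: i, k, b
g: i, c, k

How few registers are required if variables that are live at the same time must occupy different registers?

3

e, a, b pairwise conflict, so at least 3 registers are needed.
3 registers suffice: e=2, i=1, c=2, k=1, h=1, a=3, b=1, n=2, g=3. Each listed conflict is separated.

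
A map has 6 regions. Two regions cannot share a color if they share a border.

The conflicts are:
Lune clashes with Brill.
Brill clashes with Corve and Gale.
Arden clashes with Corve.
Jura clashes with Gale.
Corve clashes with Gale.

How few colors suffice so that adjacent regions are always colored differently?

Brill, Corve, Gale pairwise conflict, so at least 3 colors are needed.
3 colors suffice: Lune=1, Brill=3, Arden=2, Jura=1, Corve=1, Gale=2. Each listed conflict is separated.

3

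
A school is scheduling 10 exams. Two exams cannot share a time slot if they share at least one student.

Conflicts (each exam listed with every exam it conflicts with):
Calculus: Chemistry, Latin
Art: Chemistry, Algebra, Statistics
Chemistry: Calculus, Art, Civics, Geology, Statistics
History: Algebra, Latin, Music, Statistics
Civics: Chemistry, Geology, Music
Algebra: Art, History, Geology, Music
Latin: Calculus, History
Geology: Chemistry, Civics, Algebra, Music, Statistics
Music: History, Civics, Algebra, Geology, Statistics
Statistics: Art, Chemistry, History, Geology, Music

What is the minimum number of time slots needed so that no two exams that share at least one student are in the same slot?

Art, Chemistry, Statistics are mutually in conflict, so at least 3 time slots are needed.
3 time slots suffice: time slot 1 → {Civics, Algebra, Latin, Statistics}; time slot 2 → {Calculus, Art, History, Geology}; time slot 3 → {Chemistry, Music}. Each listed conflict is separated.

3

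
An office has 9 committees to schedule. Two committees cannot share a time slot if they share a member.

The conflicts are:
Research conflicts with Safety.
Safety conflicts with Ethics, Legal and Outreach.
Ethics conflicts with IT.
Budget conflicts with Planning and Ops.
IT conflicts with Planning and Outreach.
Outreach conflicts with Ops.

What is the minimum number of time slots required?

3

The cycle Outreach-Ops-Budget-Planning-IT-Outreach has odd length 5, so it cannot be 2-colored; at least 3 time slots are needed.
3 time slots suffice: time slot 1 → {Safety, Budget, IT}; time slot 2 → {Research, Ethics, Legal, Planning, Outreach}; time slot 3 → {Ops}. No two conflicting committees share a time slot.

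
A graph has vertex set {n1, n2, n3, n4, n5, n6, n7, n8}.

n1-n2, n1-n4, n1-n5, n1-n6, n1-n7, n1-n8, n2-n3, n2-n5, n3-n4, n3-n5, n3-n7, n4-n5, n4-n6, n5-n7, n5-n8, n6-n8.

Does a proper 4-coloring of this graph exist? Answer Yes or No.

The chromatic number is 3. n3, n5, n7 are pairwise adjacent, so at least 3 colors are needed.
3 colors suffice: color 1 → {n5, n6}; color 2 → {n1, n3}; color 3 → {n2, n4, n7, n8}.
Since 4 ≥ 3, a proper 4-coloring certainly exists.

Yes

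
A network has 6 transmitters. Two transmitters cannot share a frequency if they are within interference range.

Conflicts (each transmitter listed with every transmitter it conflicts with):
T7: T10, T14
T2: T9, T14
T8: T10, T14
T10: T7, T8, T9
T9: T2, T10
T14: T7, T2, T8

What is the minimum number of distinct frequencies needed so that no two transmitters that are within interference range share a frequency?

3

The cycle T10-T9-T2-T14-T7-T10 has odd length 5, so it cannot be 2-colored; at least 3 frequencies are needed.
3 frequencies suffice: frequency 1 → {T10, T14}; frequency 2 → {T7, T2, T8}; frequency 3 → {T9}. Each listed conflict is separated.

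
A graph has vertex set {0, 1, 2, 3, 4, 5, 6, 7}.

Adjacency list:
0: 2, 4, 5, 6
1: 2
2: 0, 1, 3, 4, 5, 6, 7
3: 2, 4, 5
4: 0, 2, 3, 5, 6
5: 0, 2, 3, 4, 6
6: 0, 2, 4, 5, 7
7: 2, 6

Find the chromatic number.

0, 2, 4, 5, 6 form a clique, so at least 5 colors are needed.
A valid assignment using 5 colors: 0=e, 1=b, 2=a, 3=b, 4=d, 5=c, 6=b, 7=c. No two adjacent vertices share a color.

5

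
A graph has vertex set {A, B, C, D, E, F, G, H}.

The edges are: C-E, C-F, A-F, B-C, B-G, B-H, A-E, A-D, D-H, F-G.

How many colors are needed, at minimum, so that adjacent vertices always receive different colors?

2

C and F are adjacent, so at least 2 colors are needed.
2 colors suffice: color red → {B, D, E, F}; color blue → {A, C, G, H}. No two adjacent vertices share a color.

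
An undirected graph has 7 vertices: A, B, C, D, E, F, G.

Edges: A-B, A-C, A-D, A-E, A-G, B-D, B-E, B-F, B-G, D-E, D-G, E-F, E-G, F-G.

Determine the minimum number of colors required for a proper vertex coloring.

5

A, B, D, E, G are pairwise adjacent (a clique of size 5), so at least 5 colors are needed.
5 colors suffice: color 1 → {C, G}; color 2 → {B}; color 3 → {A, F}; color 4 → {E}; color 5 → {D}. Every edge joins two different colors.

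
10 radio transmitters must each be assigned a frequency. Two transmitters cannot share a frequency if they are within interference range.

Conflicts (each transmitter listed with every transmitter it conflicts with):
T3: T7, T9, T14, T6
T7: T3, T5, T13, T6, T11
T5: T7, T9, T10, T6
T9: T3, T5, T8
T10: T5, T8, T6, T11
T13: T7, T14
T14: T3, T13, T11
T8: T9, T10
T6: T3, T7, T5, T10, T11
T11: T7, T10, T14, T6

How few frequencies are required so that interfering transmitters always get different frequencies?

T7, T6, T11 pairwise conflict, so at least 3 frequencies are needed.
A valid assignment using 3 frequencies: T3=3, T7=2, T5=3, T9=1, T10=2, T13=3, T14=1, T8=3, T6=1, T11=3. Every pair that conflicts lands in different frequencies.

3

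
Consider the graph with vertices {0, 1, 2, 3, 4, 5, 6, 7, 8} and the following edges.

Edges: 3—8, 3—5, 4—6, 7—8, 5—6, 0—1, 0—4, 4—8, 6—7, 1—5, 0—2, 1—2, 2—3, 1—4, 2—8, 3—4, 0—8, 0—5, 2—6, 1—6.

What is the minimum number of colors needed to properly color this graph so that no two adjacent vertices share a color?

0, 2, 8 form a triangle, so at least 3 colors are needed.
3 colors suffice: color red → {1, 8}; color blue → {2, 4, 5, 7}; color green → {0, 3, 6}. No two adjacent vertices share a color.

3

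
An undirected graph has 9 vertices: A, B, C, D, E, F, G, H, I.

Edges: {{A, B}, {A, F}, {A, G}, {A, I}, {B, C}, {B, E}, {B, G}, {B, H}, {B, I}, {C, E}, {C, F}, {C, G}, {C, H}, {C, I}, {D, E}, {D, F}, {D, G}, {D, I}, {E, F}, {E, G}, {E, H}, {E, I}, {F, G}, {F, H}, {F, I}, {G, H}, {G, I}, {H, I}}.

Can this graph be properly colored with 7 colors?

The chromatic number is 6. B, C, E, G, H, I form a clique, so at least 6 colors are needed.
One proper 6-coloring: A=4, B=3, C=6, D=5, E=4, F=3, G=2, H=5, I=1.
Since 7 ≥ 6, a proper 7-coloring certainly exists.

Yes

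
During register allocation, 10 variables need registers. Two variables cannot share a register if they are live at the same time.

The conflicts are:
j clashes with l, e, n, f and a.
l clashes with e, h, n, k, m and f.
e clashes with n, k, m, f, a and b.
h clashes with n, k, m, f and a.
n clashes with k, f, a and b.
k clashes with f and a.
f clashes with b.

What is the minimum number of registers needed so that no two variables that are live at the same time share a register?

l, e, n, k, f pairwise conflict, so at least 5 registers are needed.
5 registers suffice: j=5, l=3, e=1, h=1, n=2, k=5, m=2, f=4, a=3, b=3. Every pair that conflicts lands in different registers.

5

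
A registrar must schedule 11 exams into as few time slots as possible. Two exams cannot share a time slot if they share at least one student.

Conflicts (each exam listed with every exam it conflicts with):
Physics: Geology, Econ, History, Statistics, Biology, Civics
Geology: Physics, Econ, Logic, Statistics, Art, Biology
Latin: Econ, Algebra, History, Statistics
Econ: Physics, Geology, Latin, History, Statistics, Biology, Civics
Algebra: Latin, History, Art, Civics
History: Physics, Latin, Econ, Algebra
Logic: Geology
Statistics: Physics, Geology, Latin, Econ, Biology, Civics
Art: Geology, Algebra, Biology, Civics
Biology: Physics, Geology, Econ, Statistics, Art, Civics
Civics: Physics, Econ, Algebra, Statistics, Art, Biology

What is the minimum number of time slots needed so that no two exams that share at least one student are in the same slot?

Physics, Geology, Econ, Statistics, Biology pairwise conflict, so at least 5 time slots are needed.
5 time slots suffice: time slot 1 → {Econ, Logic, Art}; time slot 2 → {Geology, Latin, Civics}; time slot 3 → {Physics, Algebra}; time slot 4 → {History, Statistics}; time slot 5 → {Biology}. No two conflicting exams share a time slot.

5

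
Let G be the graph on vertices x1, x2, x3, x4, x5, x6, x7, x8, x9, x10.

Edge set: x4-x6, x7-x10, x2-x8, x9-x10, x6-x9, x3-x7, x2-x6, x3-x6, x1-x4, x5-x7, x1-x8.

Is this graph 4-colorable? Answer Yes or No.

The chromatic number is 3. The cycle x8-x2-x6-x4-x1-x8 has odd length 5, so it cannot be 2-colored; at least 3 colors are needed.
One proper 3-coloring: x1=green, x2=blue, x3=blue, x4=blue, x5=blue, x6=red, x7=red, x8=red, x9=green, x10=blue.
Since 4 ≥ 3, a proper 4-coloring certainly exists.

Yes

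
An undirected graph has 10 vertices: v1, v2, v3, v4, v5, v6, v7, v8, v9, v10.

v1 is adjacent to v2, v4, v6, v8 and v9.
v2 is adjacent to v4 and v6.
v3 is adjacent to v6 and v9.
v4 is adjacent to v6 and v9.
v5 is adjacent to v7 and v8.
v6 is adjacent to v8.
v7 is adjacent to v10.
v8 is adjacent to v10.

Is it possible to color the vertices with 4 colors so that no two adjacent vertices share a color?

Yes

The chromatic number is 4. v1, v2, v4, v6 are pairwise adjacent (a clique of size 4), so at least 4 colors are needed.
4 colors suffice: color 1 → {v1, v3, v7}; color 2 → {v5, v6, v9, v10}; color 3 → {v4, v8}; color 4 → {v2}.
That is already a proper 4-coloring.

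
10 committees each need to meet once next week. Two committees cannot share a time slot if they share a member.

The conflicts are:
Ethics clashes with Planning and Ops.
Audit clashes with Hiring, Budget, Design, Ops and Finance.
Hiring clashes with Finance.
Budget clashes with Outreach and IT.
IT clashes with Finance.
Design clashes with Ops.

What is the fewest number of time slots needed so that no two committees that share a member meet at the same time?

Audit, Design, Ops pairwise conflict, so at least 3 time slots are needed.
3 time slots suffice: Ethics=1, Audit=1, Hiring=3, Budget=2, Outreach=1, IT=1, Planning=2, Design=3, Ops=2, Finance=2. Each listed conflict is separated.

3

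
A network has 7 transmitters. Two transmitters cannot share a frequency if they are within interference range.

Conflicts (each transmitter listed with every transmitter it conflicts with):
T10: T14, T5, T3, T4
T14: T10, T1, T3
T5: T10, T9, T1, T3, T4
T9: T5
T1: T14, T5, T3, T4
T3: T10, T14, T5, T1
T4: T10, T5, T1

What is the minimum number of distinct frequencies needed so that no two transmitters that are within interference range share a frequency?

3

T10, T14, T3 pairwise conflict, so at least 3 frequencies are needed.
3 frequencies suffice: frequency 1 → {T14, T5}; frequency 2 → {T10, T9, T1}; frequency 3 → {T3, T4}. No two conflicting transmitters share a frequency.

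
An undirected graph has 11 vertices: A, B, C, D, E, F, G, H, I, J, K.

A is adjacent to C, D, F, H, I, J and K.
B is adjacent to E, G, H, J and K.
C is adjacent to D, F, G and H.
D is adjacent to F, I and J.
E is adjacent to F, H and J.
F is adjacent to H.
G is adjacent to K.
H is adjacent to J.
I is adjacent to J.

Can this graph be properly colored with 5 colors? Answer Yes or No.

Yes

The chromatic number is 4. A, C, F, H form a clique, so at least 4 colors are needed.
4 colors suffice: color 1 → {A, E, G}; color 2 → {D, H, K}; color 3 → {C, J}; color 4 → {B, F, I}.
Since 5 ≥ 4, a proper 5-coloring certainly exists.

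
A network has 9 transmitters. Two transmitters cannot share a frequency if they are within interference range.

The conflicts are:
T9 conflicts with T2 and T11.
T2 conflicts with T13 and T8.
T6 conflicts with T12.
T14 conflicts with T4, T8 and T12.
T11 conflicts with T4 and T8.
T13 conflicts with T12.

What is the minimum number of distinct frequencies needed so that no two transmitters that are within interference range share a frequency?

The cycle T2-T13-T12-T14-T8-T2 has odd length 5, so it cannot be 2-colored; at least 3 frequencies are needed.
3 frequencies suffice: T9=2, T2=1, T6=2, T14=3, T11=1, T13=2, T4=2, T8=2, T12=1. Each listed conflict is separated.

3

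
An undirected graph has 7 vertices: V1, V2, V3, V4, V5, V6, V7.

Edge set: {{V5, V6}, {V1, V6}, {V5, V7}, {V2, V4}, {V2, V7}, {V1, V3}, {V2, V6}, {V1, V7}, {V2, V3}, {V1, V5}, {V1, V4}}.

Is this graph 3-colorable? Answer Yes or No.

The chromatic number is 3. V1, V5, V6 are mutually adjacent, so at least 3 colors are needed.
A valid assignment using 3 colors: V1=1, V2=1, V3=2, V4=2, V5=3, V6=2, V7=2.
That is already a proper 3-coloring.

Yes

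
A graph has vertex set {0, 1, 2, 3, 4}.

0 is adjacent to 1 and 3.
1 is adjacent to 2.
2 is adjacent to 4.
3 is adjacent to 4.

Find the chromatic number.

3

The cycle 3-0-1-2-4-3 has odd length 5, so it cannot be 2-colored; at least 3 colors are needed.
3 colors suffice: color red → {1, 3}; color blue → {0, 4}; color green → {2}. Each edge has distinct colors on its endpoints.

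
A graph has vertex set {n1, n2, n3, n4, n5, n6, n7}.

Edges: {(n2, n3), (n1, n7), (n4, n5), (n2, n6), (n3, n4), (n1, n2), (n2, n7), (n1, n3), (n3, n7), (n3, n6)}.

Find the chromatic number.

n1, n2, n3, n7 are pairwise adjacent (a clique of size 4), so at least 4 colors are needed.
4 colors suffice: color 1 → {n3, n5}; color 2 → {n2, n4}; color 3 → {n6, n7}; color 4 → {n1}. No two adjacent vertices share a color.

4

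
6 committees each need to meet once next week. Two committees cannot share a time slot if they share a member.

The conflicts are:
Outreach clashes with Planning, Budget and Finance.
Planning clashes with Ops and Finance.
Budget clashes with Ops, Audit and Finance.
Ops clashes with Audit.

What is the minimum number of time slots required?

3

Budget, Ops, Audit all conflict with each other, so at least 3 time slots are needed.
3 time slots suffice: time slot 1 → {Planning, Budget}; time slot 2 → {Ops, Finance}; time slot 3 → {Outreach, Audit}. No two conflicting committees share a time slot.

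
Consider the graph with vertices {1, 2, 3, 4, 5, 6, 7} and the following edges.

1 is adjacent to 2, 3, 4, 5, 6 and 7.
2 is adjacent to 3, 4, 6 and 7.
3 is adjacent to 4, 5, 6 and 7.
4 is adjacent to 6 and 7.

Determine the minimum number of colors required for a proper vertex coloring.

5

1, 2, 3, 4, 7 are pairwise adjacent (a clique of size 5), so at least 5 colors are needed.
A valid assignment using 5 colors: 1=red, 2=yellow, 3=blue, 4=green, 5=green, 6=purple, 7=purple. Each edge has distinct colors on its endpoints.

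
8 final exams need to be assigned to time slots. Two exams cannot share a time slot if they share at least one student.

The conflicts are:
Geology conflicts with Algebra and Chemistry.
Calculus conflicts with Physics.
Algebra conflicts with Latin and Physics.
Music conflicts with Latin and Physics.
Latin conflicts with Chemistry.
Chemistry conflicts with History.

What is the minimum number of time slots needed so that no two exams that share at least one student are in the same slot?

Geology and Algebra conflict, so at least 2 time slots are needed.
2 time slots suffice: Geology=2, Calculus=1, Algebra=1, Music=1, Latin=2, Physics=2, Chemistry=1, History=2. Every pair that conflicts lands in different time slots.

2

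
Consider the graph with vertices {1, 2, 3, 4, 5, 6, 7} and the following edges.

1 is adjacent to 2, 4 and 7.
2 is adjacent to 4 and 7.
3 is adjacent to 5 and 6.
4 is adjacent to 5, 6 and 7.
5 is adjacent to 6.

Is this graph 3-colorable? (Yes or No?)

No

1, 2, 4, 7 are mutually adjacent (a clique of size 4), so at least 4 colors are needed.
So 3 colors are not enough.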